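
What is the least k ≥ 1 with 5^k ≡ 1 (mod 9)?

ord(5) | φ(9) = φ(3^2) = 3·(3−1) = 6 = 2 · 3.
Divisors of 6: 1, 2, 3, 6.
Evaluate successive powers at the divisors of 6:
5^1 ≡ 5
5^2 ≡ 7
5^3 ≡ 8
5^6 ≡ 1
The smallest such exponent is 6, so the order of 5 is 6.

6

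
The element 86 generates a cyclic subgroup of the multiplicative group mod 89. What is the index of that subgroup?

1

By Lagrange's theorem, ord_89(86) divides φ(89) = 89 − 1 = 88 = 2^3 · 11.
Divisors of 88: 1, 2, 4, 8, 11, 22, 44, 88.
Compute 86^d (mod 89) for the divisors d until we hit 1:
86^1 ≡ 86
86^2 ≡ 9
86^4 ≡ 81
86^8 ≡ 64
86^11 ≡ 52
86^22 ≡ 34
86^44 ≡ 88
86^88 ≡ 1
So ord_89(86) = 88, hence |⟨86⟩| = 88.
Index = |(Z/89Z)^×| / |⟨86⟩| = 88 / 88 = 1.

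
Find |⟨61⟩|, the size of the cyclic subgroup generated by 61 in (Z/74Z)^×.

The order of 61 must divide φ(74) = φ(2)·φ(37) = 1·36 = 36 = 2^2 · 3^2.
Divisors of 36: 1, 2, 3, 4, 6, 9, 12, 18, 36.
Evaluate successive powers at the divisors of 36:
61^1 ≡ 61
61^2 ≡ 21
61^3 ≡ 23
61^4 ≡ 71
61^6 ≡ 11
61^9 ≡ 31
61^12 ≡ 47
61^18 ≡ 73
61^36 ≡ 1
Therefore the multiplicative order of 61 modulo 74 is 36.

36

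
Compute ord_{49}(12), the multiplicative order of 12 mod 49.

42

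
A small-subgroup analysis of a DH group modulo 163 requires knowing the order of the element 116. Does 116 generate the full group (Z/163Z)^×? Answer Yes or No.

φ(163) = 163 − 1 = 162 = 2 · 3^4.
116 is a primitive root mod 163 iff 116^(φ(163)/q) ≢ 1 for every prime q | φ(163), i.e. q ∈ {2, 3}.
116^81 ≡ 162 (mod 163)  [q = 2: ≢ 1 ✓]
116^54 ≡ 104 (mod 163)  [q = 3: ≢ 1 ✓]
Every test exponent gives a nontrivial residue, hence 116 generates the full group.

Yes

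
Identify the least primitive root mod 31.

φ(31) = 31 − 1 = 30 = 2 · 3 · 5.
g is a primitive root iff g^(30/q) ≢ 1 (mod 31) for each prime q ∈ {2, 3, 5}.
g = 2: 2^15 ≡ 1 — hits 1, so not a primitive root.
g = 3: 3^15 ≡ 30; 3^10 ≡ 25; 3^6 ≡ 16 — none is 1, so 3 is a primitive root.
Hence the least primitive root of 31 is 3.

3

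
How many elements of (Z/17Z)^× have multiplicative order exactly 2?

φ(17) = 17 − 1 = 16 = 2^4.
In a cyclic group of order 16, there are φ(d) elements of order d for each divisor d of 16, and zero for non-divisors.
2 | 16, and φ(2) = 2 − 1 = 1.

1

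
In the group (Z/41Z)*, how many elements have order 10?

φ(41) = 41 − 1 = 40 = 2^3 · 5.
In a cyclic group of order 40, there are φ(d) elements of order d for each divisor d of 40, and zero for non-divisors.
10 = 2 · 5 divides 40, and φ(10) = 4.

4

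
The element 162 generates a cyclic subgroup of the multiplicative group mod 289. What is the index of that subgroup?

Since 162 ∈ (Z/289Z)^×, its order divides φ(289) = φ(17^2) = 17·(17−1) = 272 = 2^4 · 17.
Divisors of 272: 1, 2, 4, 8, 16, 17, 34, 68, 136, 272.
Compute 162^d (mod 289) for the divisors d until we hit 1:
162^1 ≡ 162 (mod 289)
162^2 ≡ 234 (mod 289)
162^4 ≡ 135 (mod 289)
162^8 ≡ 18 (mod 289)
162^16 ≡ 35 (mod 289)
162^17 ≡ 179 (mod 289)
162^34 ≡ 251 (mod 289)
162^68 ≡ 288 (mod 289)
162^136 ≡ 1 (mod 289) ✓
Thus |⟨162⟩| = ord(162) = 136.
The index is φ(289) / ord(162) = 272 / 136 = 2.

2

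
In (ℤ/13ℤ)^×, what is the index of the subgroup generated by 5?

3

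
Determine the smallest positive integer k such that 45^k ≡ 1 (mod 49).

By Lagrange's theorem, ord_49(45) divides φ(49) = φ(7^2) = 7·(7−1) = 42 = 2 · 3 · 7.
Divisors of 42: 1, 2, 3, 6, 7, 14, 21, 42.
Check 45^d mod 49 for each divisor in increasing order:
45^1 ≡ 45 (mod 49)
45^2 ≡ 16 (mod 49)
45^3 ≡ 34 (mod 49)
45^6 ≡ 29 (mod 49)
45^7 ≡ 31 (mod 49)
45^14 ≡ 30 (mod 49)
45^21 ≡ 48 (mod 49)
45^42 ≡ 1 (mod 49) ✓
So ord_49(45) = 42.

42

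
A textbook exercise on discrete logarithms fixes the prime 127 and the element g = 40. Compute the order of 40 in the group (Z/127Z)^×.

42

By Lagrange's theorem, ord_127(40) divides φ(127) = 127 − 1 = 126 = 2 · 3^2 · 7.
Divisors of 126: 1, 2, 3, 6, 7, 9, 14, 18, 21, 42, 63, 126.
Compute 40^d (mod 127) for the divisors d until we hit 1:
40^1 ≡ 40 (mod 127)
40^2 ≡ 76 (mod 127)
40^3 ≡ 119 (mod 127)
40^6 ≡ 64 (mod 127)
40^7 ≡ 20 (mod 127)
40^9 ≡ 123 (mod 127)
40^14 ≡ 19 (mod 127)
40^18 ≡ 16 (mod 127)
40^21 ≡ 126 (mod 127)
40^42 ≡ 1 (mod 127) ✓
The smallest such exponent is 42, so the order of 40 is 42.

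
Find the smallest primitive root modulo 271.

6

φ(271) = 271 − 1 = 270 = 2 · 3^3 · 5.
g is a primitive root iff g^(270/q) ≢ 1 (mod 271) for each prime q ∈ {2, 3, 5}.
g = 2: 2^135 ≡ 1 — hits 1, so not a primitive root.
g = 3: 3^135 ≡ 270; 3^90 ≡ 1 — hits 1, so not a primitive root.
g = 4: 4^135 ≡ 1 — hits 1, so not a primitive root.
g = 5: 5^135 ≡ 1 — hits 1, so not a primitive root.
g = 6: 6^135 ≡ 270; 6^90 ≡ 242; 6^54 ≡ 10 — none is 1, so 6 is a primitive root.
So 6 is the smallest generator of (Z/271Z)^×.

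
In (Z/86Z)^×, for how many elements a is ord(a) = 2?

φ(86) = φ(2)·φ(43) = 1·42 = 42 = 2 · 3 · 7.
Since (Z/86Z)^× is cyclic of order 42, the number of elements of order d is φ(d) when d | 42 and 0 otherwise.
2 | 42, and φ(2) = 2 − 1 = 1.

1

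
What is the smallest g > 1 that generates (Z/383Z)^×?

φ(383) = 383 − 1 = 382 = 2 · 191.
Test candidates g = 2, 3, … against the prime factors q ∈ {2, 191} of φ(383): g is a generator iff g^(382/q) ≢ 1 for every such q.
g = 2: 2^191 ≡ 1 — hits 1, so not a primitive root.
g = 3: 3^191 ≡ 1 — hits 1, so not a primitive root.
g = 4: 4^191 ≡ 1 — hits 1, so not a primitive root.
g = 5: 5^191 ≡ 382; 5^2 ≡ 25 — none is 1, so 5 is a primitive root.
The smallest primitive root modulo 383 is 5.

5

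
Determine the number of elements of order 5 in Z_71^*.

4

φ(71) = 71 − 1 = 70 = 2 · 5 · 7.
(Z/71Z)^× is cyclic (|G| = 70); a cyclic group of order m has exactly φ(d) elements of each order d | m, and none otherwise.
5 | 70, and φ(5) = 5 − 1 = 4.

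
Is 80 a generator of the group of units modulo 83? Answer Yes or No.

Yes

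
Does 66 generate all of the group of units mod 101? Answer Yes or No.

Yes

φ(101) = 101 − 1 = 100 = 2^2 · 5^2.
66 is a primitive root mod 101 iff 66^(φ(101)/q) ≢ 1 for every prime q | φ(101), i.e. q ∈ {2, 5}.
66^50 ≡ 100 (mod 101)  [q = 2: ≢ 1 ✓]
66^20 ≡ 87 (mod 101)  [q = 5: ≢ 1 ✓]
All checks pass, so 66 has order 100 and is a primitive root modulo 101.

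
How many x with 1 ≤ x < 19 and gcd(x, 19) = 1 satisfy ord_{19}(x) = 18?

6

φ(19) = 19 − 1 = 18 = 2 · 3^2.
Since (Z/19Z)^× is cyclic of order 18, the number of elements of order d is φ(d) when d | 18 and 0 otherwise.
18 = 2 · 3^2 divides 18, and φ(18) = 6.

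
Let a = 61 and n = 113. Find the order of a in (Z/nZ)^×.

56

Since 61 ∈ (Z/113Z)^×, its order divides φ(113) = 113 − 1 = 112 = 2^4 · 7.
Divisors of 112: 1, 2, 4, 7, 8, 14, 16, 28, 56, 112.
Compute 61^d (mod 113) for the divisors d until we hit 1:
61^1 ≡ 61
61^2 ≡ 105
61^4 ≡ 64
61^7 ≡ 69
61^8 ≡ 28
61^14 ≡ 15
61^16 ≡ 106
61^28 ≡ 112
61^56 ≡ 1
Therefore the multiplicative order of 61 modulo 113 is 56.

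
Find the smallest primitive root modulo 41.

6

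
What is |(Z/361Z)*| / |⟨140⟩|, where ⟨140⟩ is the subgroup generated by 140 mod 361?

ord(140) | φ(361) = φ(19^2) = 19·(19−1) = 342 = 2 · 3^2 · 19.
Divisors of 342: 1, 2, 3, 6, 9, 18, 19, 38, 57, 114, 171, 342.
Compute 140^d (mod 361) for the divisors d until we hit 1:
140^1 ≡ 140
140^2 ≡ 106
140^3 ≡ 39
140^6 ≡ 77
140^9 ≡ 115
140^18 ≡ 229
140^19 ≡ 292
140^38 ≡ 68
140^57 ≡ 1
Thus |⟨140⟩| = ord(140) = 57.
[(Z/361Z)^× : ⟨140⟩] = 342/57 = 6.

6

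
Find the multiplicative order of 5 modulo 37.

36

ord(5) | φ(37) = 37 − 1 = 36 = 2^2 · 3^2.
Divisors of 36: 1, 2, 3, 4, 6, 9, 12, 18, 36.
Evaluate successive powers at the divisors of 36:
5^1 ≡ 5 (mod 37)
5^2 ≡ 25 (mod 37)
5^3 ≡ 14 (mod 37)
5^4 ≡ 33 (mod 37)
5^6 ≡ 11 (mod 37)
5^9 ≡ 6 (mod 37)
5^12 ≡ 10 (mod 37)
5^18 ≡ 36 (mod 37)
5^36 ≡ 1 (mod 37) ✓
Hence ord(5) = 36.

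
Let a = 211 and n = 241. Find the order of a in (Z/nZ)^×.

8

ord(211) | φ(241) = 241 − 1 = 240 = 2^4 · 3 · 5.
Divisors of 240: 1, 2, 3, 4, 5, 6, 8, 10, 12, 15, 16, 20, 24, 30, 40, 48, 60, 80, 120, 240.
Test each divisor d:
211^1 ≡ 211 (mod 241)
211^2 ≡ 177 (mod 241)
211^3 ≡ 233 (mod 241)
211^4 ≡ 240 (mod 241)
211^5 ≡ 30 (mod 241)
211^6 ≡ 64 (mod 241)
211^8 ≡ 1 (mod 241) ✓
Hence ord(211) = 8.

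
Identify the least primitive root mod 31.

3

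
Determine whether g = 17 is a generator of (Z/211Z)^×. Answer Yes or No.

Yes

φ(211) = 211 − 1 = 210 = 2 · 3 · 5 · 7.
17 is a primitive root mod 211 iff 17^(φ(211)/q) ≢ 1 for every prime q | φ(211), i.e. q ∈ {2, 3, 5, 7}.
17^105 ≡ 210 (mod 211)  [q = 2: ≢ 1 ✓]
17^70 ≡ 196 (mod 211)  [q = 3: ≢ 1 ✓]
17^42 ≡ 71 (mod 211)  [q = 5: ≢ 1 ✓]
17^30 ≡ 144 (mod 211)  [q = 7: ≢ 1 ✓]
Every test exponent gives a nontrivial residue, hence 17 generates the full group.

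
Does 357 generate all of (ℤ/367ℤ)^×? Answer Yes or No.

No

φ(367) = 367 − 1 = 366 = 2 · 3 · 61.
It suffices to check that the order of 357 is not a proper divisor of 366: compute 357^(366/q) for q ∈ {2, 3, 61}.
357^183 ≡ 1 (mod 367)  [q = 2: ≡ 1 ✗]
357^122 ≡ 283 (mod 367)  [q = 3: ≢ 1 ✓]
357^6 ≡ 292 (mod 367)  [q = 61: ≢ 1 ✓]
Since 357^183 ≡ 1, the order of 357 divides 183 < 366, so 357 is not a primitive root.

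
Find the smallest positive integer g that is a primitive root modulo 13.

2

φ(13) = 13 − 1 = 12 = 2^2 · 3.
g is a primitive root iff g^(12/q) ≢ 1 (mod 13) for each prime q ∈ {2, 3}.
g = 2: 2^6 ≡ 12; 2^4 ≡ 3 — none is 1, so 2 is a primitive root.
So 2 is the smallest generator of (Z/13Z)^×.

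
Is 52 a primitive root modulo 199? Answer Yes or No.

φ(199) = 199 − 1 = 198 = 2 · 3^2 · 11.
An element g generates (Z/199Z)^× iff g^(198/q) ≢ 1 (mod 199) for each prime q ∈ {2, 3, 11}.
52^99 ≡ 1 (mod 199)  [q = 2: ≡ 1 ✗]
52^66 ≡ 1 (mod 199)  [q = 3: ≡ 1 ✗]
52^18 ≡ 121 (mod 199)  [q = 11: ≢ 1 ✓]
Since 52^99 ≡ 1, the order of 52 divides 99 < 198, so 52 is not a primitive root.

No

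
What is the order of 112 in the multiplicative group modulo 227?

113

ord(112) | φ(227) = 227 − 1 = 226 = 2 · 113.
Divisors of 226: 1, 2, 113, 226.
Compute 112^d (mod 227) for the divisors d until we hit 1:
112^1 ≡ 112
112^2 ≡ 59
112^113 ≡ 1
Hence ord(112) = 113.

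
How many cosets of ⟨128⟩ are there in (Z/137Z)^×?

2

The order of 128 must divide φ(137) = 137 − 1 = 136 = 2^3 · 17.
Divisors of 136: 1, 2, 4, 8, 17, 34, 68, 136.
Test each divisor d:
128^1 ≡ 128 (mod 137)
128^2 ≡ 81 (mod 137)
128^4 ≡ 122 (mod 137)
128^8 ≡ 88 (mod 137)
128^17 ≡ 37 (mod 137)
128^34 ≡ 136 (mod 137)
128^68 ≡ 1 (mod 137) ✓
So ord_137(128) = 68, hence |⟨128⟩| = 68.
The index is φ(137) / ord(128) = 136 / 68 = 2.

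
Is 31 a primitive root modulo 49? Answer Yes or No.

φ(49) = φ(7^2) = 7·(7−1) = 42 = 2 · 3 · 7.
Test 31^(42/q) mod 49 for each prime factor q of 42:
31^21 ≡ 48 (mod 49)  [q = 2: ≢ 1 ✓]
31^14 ≡ 30 (mod 49)  [q = 3: ≢ 1 ✓]
31^6 ≡ 1 (mod 49)  [q = 7: ≡ 1 ✗]
Since 31^6 ≡ 1, the order of 31 divides 6 < 42, so 31 is not a primitive root.

No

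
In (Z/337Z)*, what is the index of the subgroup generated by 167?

2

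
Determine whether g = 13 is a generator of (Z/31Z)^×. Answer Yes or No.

φ(31) = 31 − 1 = 30 = 2 · 3 · 5.
An element g generates (Z/31Z)^× iff g^(30/q) ≢ 1 (mod 31) for each prime q ∈ {2, 3, 5}.
13^15 ≡ 30 (mod 31)  [q = 2: ≢ 1 ✓]
13^10 ≡ 5 (mod 31)  [q = 3: ≢ 1 ✓]
13^6 ≡ 16 (mod 31)  [q = 5: ≢ 1 ✓]
All checks pass, so 13 has order 30 and is a primitive root modulo 31.

Yes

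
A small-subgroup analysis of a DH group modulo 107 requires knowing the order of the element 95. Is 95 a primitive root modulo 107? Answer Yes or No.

Yes

φ(107) = 107 − 1 = 106 = 2 · 53.
Test 95^(106/q) mod 107 for each prime factor q of 106:
95^53 ≡ 106 (mod 107)  [q = 2: ≢ 1 ✓]
95^2 ≡ 37 (mod 107)  [q = 53: ≢ 1 ✓]
Every test exponent gives a nontrivial residue, hence 95 generates the full group.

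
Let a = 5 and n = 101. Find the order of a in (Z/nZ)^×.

25

Since 5 ∈ (Z/101Z)^×, its order divides φ(101) = 101 − 1 = 100 = 2^2 · 5^2.
Divisors of 100: 1, 2, 4, 5, 10, 20, 25, 50, 100.
Check 5^d mod 101 for each divisor in increasing order:
5^1 ≡ 5
5^2 ≡ 25
5^4 ≡ 19
5^5 ≡ 95
5^10 ≡ 36
5^20 ≡ 84
5^25 ≡ 1
The smallest such exponent is 25, so the order of 5 is 25.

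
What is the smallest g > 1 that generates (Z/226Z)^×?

φ(226) = φ(2)·φ(113) = 1·112 = 112 = 2^4 · 7.
Test candidates g = 2, 3, … against the prime factors q ∈ {2, 7} of φ(226): g is a generator iff g^(112/q) ≢ 1 for every such q.
g = 2: gcd(2, 226) = 2 > 1, not a unit — skip.
g = 3: 3^56 ≡ 225; 3^16 ≡ 49 — none is 1, so 3 is a primitive root.
The smallest primitive root modulo 226 is 3.

3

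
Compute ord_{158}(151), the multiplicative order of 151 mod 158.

39

The order of 151 must divide φ(158) = φ(2)·φ(79) = 1·78 = 78 = 2 · 3 · 13.
Divisors of 78: 1, 2, 3, 6, 13, 26, 39, 78.
Test each divisor d:
151^1 ≡ 151 (mod 158)
151^2 ≡ 49 (mod 158)
151^3 ≡ 131 (mod 158)
151^6 ≡ 97 (mod 158)
151^13 ≡ 23 (mod 158)
151^26 ≡ 55 (mod 158)
151^39 ≡ 1 (mod 158) ✓
Therefore the multiplicative order of 151 modulo 158 is 39.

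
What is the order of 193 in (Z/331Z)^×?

ord(193) | φ(331) = 331 − 1 = 330 = 2 · 3 · 5 · 11.
Divisors of 330: 1, 2, 3, 5, 6, 10, 11, 15, 22, 30, 33, 55, 66, 110, 165, 330.
Test each divisor d:
193^1 ≡ 193
193^2 ≡ 177
193^3 ≡ 68
193^5 ≡ 120
193^6 ≡ 321
193^10 ≡ 167
193^11 ≡ 124
193^15 ≡ 180
193^22 ≡ 150
193^30 ≡ 293
193^33 ≡ 64
193^55 ≡ 1
So ord_331(193) = 55.

55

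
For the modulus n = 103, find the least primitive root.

5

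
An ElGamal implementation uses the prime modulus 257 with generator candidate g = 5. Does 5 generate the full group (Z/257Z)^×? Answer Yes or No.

φ(257) = 257 − 1 = 256 = 2^8.
An element g generates (Z/257Z)^× iff g^(256/q) ≢ 1 (mod 257) for each prime q ∈ {2}.
5^128 ≡ 256 (mod 257)  [q = 2: ≢ 1 ✓]
None equal 1, so ord_257(5) = 256: 5 is a primitive root.

Yes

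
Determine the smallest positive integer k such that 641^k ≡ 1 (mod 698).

By Lagrange's theorem, ord_698(641) divides φ(698) = φ(2)·φ(349) = 1·348 = 348 = 2^2 · 3 · 29.
Divisors of 348: 1, 2, 3, 4, 6, 12, 29, 58, 87, 116, 174, 348.
Evaluate successive powers at the divisors of 348:
641^1 ≡ 641 (mod 698)
641^2 ≡ 457 (mod 698)
641^3 ≡ 475 (mod 698)
641^4 ≡ 147 (mod 698)
641^6 ≡ 171 (mod 698)
641^12 ≡ 623 (mod 698)
641^29 ≡ 575 (mod 698)
641^58 ≡ 471 (mod 698)
641^87 ≡ 1 (mod 698) ✓
Therefore the multiplicative order of 641 modulo 698 is 87.

87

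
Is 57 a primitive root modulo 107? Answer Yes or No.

φ(107) = 107 − 1 = 106 = 2 · 53.
It suffices to check that the order of 57 is not a proper divisor of 106: compute 57^(106/q) for q ∈ {2, 53}.
57^53 ≡ 1 (mod 107)  [q = 2: ≡ 1 ✗]
57^2 ≡ 39 (mod 107)  [q = 53: ≢ 1 ✓]
The check at q = 2 fails, so 57 generates a proper subgroup.

No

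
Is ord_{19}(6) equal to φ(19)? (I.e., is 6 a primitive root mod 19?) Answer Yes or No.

No

φ(19) = 19 − 1 = 18 = 2 · 3^2.
It suffices to check that the order of 6 is not a proper divisor of 18: compute 6^(18/q) for q ∈ {2, 3}.
6^9 ≡ 1 (mod 19)  [q = 2: ≡ 1 ✗]
6^6 ≡ 11 (mod 19)  [q = 3: ≢ 1 ✓]
Since 6^9 ≡ 1, the order of 6 divides 9 < 18, so 6 is not a primitive root.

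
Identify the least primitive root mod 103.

5

φ(103) = 103 − 1 = 102 = 2 · 3 · 17.
Test candidates g = 2, 3, … against the prime factors q ∈ {2, 3, 17} of φ(103): g is a generator iff g^(102/q) ≢ 1 for every such q.
g = 2: 2^51 ≡ 1 — hits 1, so not a primitive root.
g = 3: 3^51 ≡ 102; 3^34 ≡ 1 — hits 1, so not a primitive root.
g = 4: 4^51 ≡ 1 — hits 1, so not a primitive root.
g = 5: 5^51 ≡ 102; 5^34 ≡ 56; 5^6 ≡ 72 — none is 1, so 5 is a primitive root.
The smallest primitive root modulo 103 is 5.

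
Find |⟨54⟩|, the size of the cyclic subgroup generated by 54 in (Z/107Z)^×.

ord(54) | φ(107) = 107 − 1 = 106 = 2 · 53.
Divisors of 106: 1, 2, 53, 106.
Compute 54^d (mod 107) for the divisors d until we hit 1:
54^1 ≡ 54 (mod 107)
54^2 ≡ 27 (mod 107)
54^53 ≡ 106 (mod 107)
54^106 ≡ 1 (mod 107) ✓
Hence ord(54) = 106.

106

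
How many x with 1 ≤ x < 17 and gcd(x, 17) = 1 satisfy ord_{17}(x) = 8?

4

φ(17) = 17 − 1 = 16 = 2^4.
Since (Z/17Z)^× is cyclic of order 16, the number of elements of order d is φ(d) when d | 16 and 0 otherwise.
8 = 2^3 divides 16, and φ(8) = 4.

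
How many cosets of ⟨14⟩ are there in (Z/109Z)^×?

1

Since 14 ∈ (Z/109Z)^×, its order divides φ(109) = 109 − 1 = 108 = 2^2 · 3^3.
Divisors of 108: 1, 2, 3, 4, 6, 9, 12, 18, 27, 36, 54, 108.
Compute 14^d (mod 109) for the divisors d until we hit 1:
14^1 ≡ 14
14^2 ≡ 87
14^3 ≡ 19
14^4 ≡ 48
14^6 ≡ 34
14^9 ≡ 101
14^12 ≡ 66
14^18 ≡ 64
14^27 ≡ 33
14^36 ≡ 63
14^54 ≡ 108
14^108 ≡ 1
Thus |⟨14⟩| = ord(14) = 108.
The index is φ(109) / ord(14) = 108 / 108 = 1.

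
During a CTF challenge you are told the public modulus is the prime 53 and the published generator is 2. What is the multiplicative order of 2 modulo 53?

Since 2 ∈ (Z/53Z)^×, its order divides φ(53) = 53 − 1 = 52 = 2^2 · 13.
Divisors of 52: 1, 2, 4, 13, 26, 52.
Test each divisor d:
2^1 ≡ 2 (mod 53)
2^2 ≡ 4 (mod 53)
2^4 ≡ 16 (mod 53)
2^13 ≡ 30 (mod 53)
2^26 ≡ 52 (mod 53)
2^52 ≡ 1 (mod 53) ✓
Hence ord(2) = 52.

52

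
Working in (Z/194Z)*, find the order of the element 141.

48

The order of 141 must divide φ(194) = φ(2)·φ(97) = 1·96 = 96 = 2^5 · 3.
Divisors of 96: 1, 2, 3, 4, 6, 8, 12, 16, 24, 32, 48, 96.
Test each divisor d:
141^1 ≡ 141 (mod 194)
141^2 ≡ 93 (mod 194)
141^3 ≡ 115 (mod 194)
141^4 ≡ 113 (mod 194)
141^6 ≡ 33 (mod 194)
141^8 ≡ 159 (mod 194)
141^12 ≡ 119 (mod 194)
141^16 ≡ 61 (mod 194)
141^24 ≡ 193 (mod 194)
141^32 ≡ 35 (mod 194)
141^48 ≡ 1 (mod 194) ✓
Therefore the multiplicative order of 141 modulo 194 is 48.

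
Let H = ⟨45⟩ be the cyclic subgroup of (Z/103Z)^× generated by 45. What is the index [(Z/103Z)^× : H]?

1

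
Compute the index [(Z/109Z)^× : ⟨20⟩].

2

ord(20) | φ(109) = 109 − 1 = 108 = 2^2 · 3^3.
Divisors of 108: 1, 2, 3, 4, 6, 9, 12, 18, 27, 36, 54, 108.
Test each divisor d:
20^1 ≡ 20 (mod 109)
20^2 ≡ 73 (mod 109)
20^3 ≡ 43 (mod 109)
20^4 ≡ 97 (mod 109)
20^6 ≡ 105 (mod 109)
20^9 ≡ 46 (mod 109)
20^12 ≡ 16 (mod 109)
20^18 ≡ 45 (mod 109)
20^27 ≡ 108 (mod 109)
20^36 ≡ 63 (mod 109)
20^54 ≡ 1 (mod 109) ✓
Thus |⟨20⟩| = ord(20) = 54.
[(Z/109Z)^× : ⟨20⟩] = 108/54 = 2.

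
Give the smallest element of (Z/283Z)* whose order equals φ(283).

φ(283) = 283 − 1 = 282 = 2 · 3 · 47.
Test candidates g = 2, 3, … against the prime factors q ∈ {2, 3, 47} of φ(283): g is a generator iff g^(282/q) ≢ 1 for every such q.
g = 2: 2^141 ≡ 282; 2^94 ≡ 1 — hits 1, so not a primitive root.
g = 3: 3^141 ≡ 282; 3^94 ≡ 238; 3^6 ≡ 163 — none is 1, so 3 is a primitive root.
Hence the least primitive root of 283 is 3.

3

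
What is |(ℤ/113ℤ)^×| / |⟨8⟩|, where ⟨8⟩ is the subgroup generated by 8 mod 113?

The order of 8 must divide φ(113) = 113 − 1 = 112 = 2^4 · 7.
Divisors of 112: 1, 2, 4, 7, 8, 14, 16, 28, 56, 112.
Check 8^d mod 113 for each divisor in increasing order:
8^1 ≡ 8 (mod 113)
8^2 ≡ 64 (mod 113)
8^4 ≡ 28 (mod 113)
8^7 ≡ 98 (mod 113)
8^8 ≡ 106 (mod 113)
8^14 ≡ 112 (mod 113)
8^16 ≡ 49 (mod 113)
8^28 ≡ 1 (mod 113) ✓
So ord_113(8) = 28, hence |⟨8⟩| = 28.
[(Z/113Z)^× : ⟨8⟩] = 112/28 = 4.

4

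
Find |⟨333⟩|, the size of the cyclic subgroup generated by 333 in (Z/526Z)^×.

131

ord(333) | φ(526) = φ(2)·φ(263) = 1·262 = 262 = 2 · 131.
Divisors of 262: 1, 2, 131, 262.
Test each divisor d:
333^1 ≡ 333 (mod 526)
333^2 ≡ 429 (mod 526)
333^131 ≡ 1 (mod 526) ✓
So ord_526(333) = 131.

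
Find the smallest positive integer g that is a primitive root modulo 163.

φ(163) = 163 − 1 = 162 = 2 · 3^4.
Test candidates g = 2, 3, … against the prime factors q ∈ {2, 3} of φ(163): g is a generator iff g^(162/q) ≢ 1 for every such q.
g = 2: 2^81 ≡ 162; 2^54 ≡ 104 — none is 1, so 2 is a primitive root.
So 2 is the smallest generator of (Z/163Z)^×.

2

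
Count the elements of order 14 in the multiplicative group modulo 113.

φ(113) = 113 − 1 = 112 = 2^4 · 7.
Since (Z/113Z)^× is cyclic of order 112, the number of elements of order d is φ(d) when d | 112 and 0 otherwise.
14 = 2 · 7 divides 112, and φ(14) = 6.

6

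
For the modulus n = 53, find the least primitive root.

2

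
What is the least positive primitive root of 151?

6

φ(151) = 151 − 1 = 150 = 2 · 3 · 5^2.
g is a primitive root iff g^(150/q) ≢ 1 (mod 151) for each prime q ∈ {2, 3, 5}.
g = 2: 2^75 ≡ 1 — hits 1, so not a primitive root.
g = 3: 3^75 ≡ 150; 3^50 ≡ 1 — hits 1, so not a primitive root.
g = 4: 4^75 ≡ 1 — hits 1, so not a primitive root.
g = 5: 5^75 ≡ 1 — hits 1, so not a primitive root.
g = 6: 6^75 ≡ 150; 6^50 ≡ 32; 6^30 ≡ 59 — none is 1, so 6 is a primitive root.
The smallest primitive root modulo 151 is 6.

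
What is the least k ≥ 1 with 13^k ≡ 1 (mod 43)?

ord(13) | φ(43) = 43 − 1 = 42 = 2 · 3 · 7.
Divisors of 42: 1, 2, 3, 6, 7, 14, 21, 42.
Compute 13^d (mod 43) for the divisors d until we hit 1:
13^1 ≡ 13
13^2 ≡ 40
13^3 ≡ 4
13^6 ≡ 16
13^7 ≡ 36
13^14 ≡ 6
13^21 ≡ 1
So ord_43(13) = 21.

21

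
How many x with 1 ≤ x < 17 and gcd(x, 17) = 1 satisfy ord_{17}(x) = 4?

φ(17) = 17 − 1 = 16 = 2^4.
In a cyclic group of order 16, there are φ(d) elements of order d for each divisor d of 16, and zero for non-divisors.
4 = 2^2 divides 16, and φ(4) = 2.

2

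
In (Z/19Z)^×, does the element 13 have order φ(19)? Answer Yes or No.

φ(19) = 19 − 1 = 18 = 2 · 3^2.
It suffices to check that the order of 13 is not a proper divisor of 18: compute 13^(18/q) for q ∈ {2, 3}.
13^9 ≡ 18 (mod 19)  [q = 2: ≢ 1 ✓]
13^6 ≡ 11 (mod 19)  [q = 3: ≢ 1 ✓]
All checks pass, so 13 has order 18 and is a primitive root modulo 19.

Yes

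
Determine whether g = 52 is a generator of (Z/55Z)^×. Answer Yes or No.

55 = 5 · 11 is a product of two distinct odd primes, so (Z/55Z)^× ≅ (Z/5Z)^× × (Z/11Z)^× is not cyclic.
No primitive root modulo 55 exists; in particular 52 is not one.

No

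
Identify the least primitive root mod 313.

10

φ(313) = 313 − 1 = 312 = 2^3 · 3 · 13.
Test candidates g = 2, 3, … against the prime factors q ∈ {2, 3, 13} of φ(313): g is a generator iff g^(312/q) ≢ 1 for every such q.
g = 2: 2^156 ≡ 1 — hits 1, so not a primitive root.
g = 3: 3^156 ≡ 1 — hits 1, so not a primitive root.
g = 4: 4^156 ≡ 1 — hits 1, so not a primitive root.
g = 5: 5^156 ≡ 312; 5^104 ≡ 1 — hits 1, so not a primitive root.
g = 6: 6^156 ≡ 1 — hits 1, so not a primitive root.
g = 7: 7^156 ≡ 312; 7^104 ≡ 1 — hits 1, so not a primitive root.
g = 8: 8^156 ≡ 1 — hits 1, so not a primitive root.
g = 9: 9^156 ≡ 1 — hits 1, so not a primitive root.
g = 10: 10^156 ≡ 312; 10^104 ≡ 214; 10^24 ≡ 103 — none is 1, so 10 is a primitive root.
The smallest primitive root modulo 313 is 10.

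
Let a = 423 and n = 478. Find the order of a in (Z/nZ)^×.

The order of 423 must divide φ(478) = φ(2)·φ(239) = 1·238 = 238 = 2 · 7 · 17.
Divisors of 238: 1, 2, 7, 14, 17, 34, 119, 238.
Test each divisor d:
423^1 ≡ 423 (mod 478)
423^2 ≡ 157 (mod 478)
423^7 ≡ 203 (mod 478)
423^14 ≡ 101 (mod 478)
423^17 ≡ 215 (mod 478)
423^34 ≡ 337 (mod 478)
423^119 ≡ 477 (mod 478)
423^238 ≡ 1 (mod 478) ✓
Therefore the multiplicative order of 423 modulo 478 is 238.

238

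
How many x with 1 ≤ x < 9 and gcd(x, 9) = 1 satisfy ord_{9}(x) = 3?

2

φ(9) = φ(3^2) = 3·(3−1) = 6 = 2 · 3.
(Z/9Z)^× is cyclic (|G| = 6); a cyclic group of order m has exactly φ(d) elements of each order d | m, and none otherwise.
3 | 6, and φ(3) = 3 − 1 = 2.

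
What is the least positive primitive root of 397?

φ(397) = 397 − 1 = 396 = 2^2 · 3^2 · 11.
Test candidates g = 2, 3, … against the prime factors q ∈ {2, 3, 11} of φ(397): g is a generator iff g^(396/q) ≢ 1 for every such q.
g = 2: 2^198 ≡ 396; 2^132 ≡ 1 — hits 1, so not a primitive root.
g = 3: 3^198 ≡ 1 — hits 1, so not a primitive root.
g = 4: 4^198 ≡ 1 — hits 1, so not a primitive root.
g = 5: 5^198 ≡ 396; 5^132 ≡ 362; 5^36 ≡ 290 — none is 1, so 5 is a primitive root.
The smallest primitive root modulo 397 is 5.

5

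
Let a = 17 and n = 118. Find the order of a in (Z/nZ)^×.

29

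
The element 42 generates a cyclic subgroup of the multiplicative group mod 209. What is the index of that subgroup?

4

ord(42) | φ(209) = φ(11·19) = (11−1)·(19−1) = 10·18 = 180 = 2^2 · 3^2 · 5.
Divisors of 180: 1, 2, 3, 4, 5, 6, 9, 10, 12, 15, 18, 20, 30, 36, 45, 60, 90, 180.
Test each divisor d:
42^1 ≡ 42
42^2 ≡ 92
42^3 ≡ 102
42^4 ≡ 104
42^5 ≡ 188
42^6 ≡ 163
42^9 ≡ 115
42^10 ≡ 23
42^12 ≡ 26
42^15 ≡ 144
42^18 ≡ 58
42^20 ≡ 111
42^30 ≡ 45
42^36 ≡ 20
42^45 ≡ 1
Thus |⟨42⟩| = ord(42) = 45.
Index = |(Z/209Z)^×| / |⟨42⟩| = 180 / 45 = 4.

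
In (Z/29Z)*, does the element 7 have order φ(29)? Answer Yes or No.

φ(29) = 29 − 1 = 28 = 2^2 · 7.
It suffices to check that the order of 7 is not a proper divisor of 28: compute 7^(28/q) for q ∈ {2, 7}.
7^14 ≡ 1 (mod 29)  [q = 2: ≡ 1 ✗]
7^4 ≡ 23 (mod 29)  [q = 7: ≢ 1 ✓]
7^14 ≡ 1 shows ord(7) | 14, strictly less than φ(29); not a primitive root.

No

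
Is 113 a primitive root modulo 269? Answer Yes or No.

Yes

φ(269) = 269 − 1 = 268 = 2^2 · 67.
113 is a primitive root mod 269 iff 113^(φ(269)/q) ≢ 1 for every prime q | φ(269), i.e. q ∈ {2, 67}.
113^134 ≡ 268 (mod 269)  [q = 2: ≢ 1 ✓]
113^4 ≡ 5 (mod 269)  [q = 67: ≢ 1 ✓]
Every test exponent gives a nontrivial residue, hence 113 generates the full group.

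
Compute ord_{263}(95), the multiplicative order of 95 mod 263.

By Lagrange's theorem, ord_263(95) divides φ(263) = 263 − 1 = 262 = 2 · 131.
Divisors of 262: 1, 2, 131, 262.
Evaluate successive powers at the divisors of 262:
95^1 ≡ 95 (mod 263)
95^2 ≡ 83 (mod 263)
95^131 ≡ 1 (mod 263) ✓
The smallest such exponent is 131, so the order of 95 is 131.

131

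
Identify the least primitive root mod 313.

φ(313) = 313 − 1 = 312 = 2^3 · 3 · 13.
g is a primitive root iff g^(312/q) ≢ 1 (mod 313) for each prime q ∈ {2, 3, 13}.
g = 2: 2^156 ≡ 1 — hits 1, so not a primitive root.
g = 3: 3^156 ≡ 1 — hits 1, so not a primitive root.
g = 4: 4^156 ≡ 1 — hits 1, so not a primitive root.
g = 5: 5^156 ≡ 312; 5^104 ≡ 1 — hits 1, so not a primitive root.
g = 6: 6^156 ≡ 1 — hits 1, so not a primitive root.
g = 7: 7^156 ≡ 312; 7^104 ≡ 1 — hits 1, so not a primitive root.
g = 8: 8^156 ≡ 1 — hits 1, so not a primitive root.
g = 9: 9^156 ≡ 1 — hits 1, so not a primitive root.
g = 10: 10^156 ≡ 312; 10^104 ≡ 214; 10^24 ≡ 103 — none is 1, so 10 is a primitive root.
The smallest primitive root modulo 313 is 10.

10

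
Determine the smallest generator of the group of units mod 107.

φ(107) = 107 − 1 = 106 = 2 · 53.
g is a primitive root iff g^(106/q) ≢ 1 (mod 107) for each prime q ∈ {2, 53}.
g = 2: 2^53 ≡ 106; 2^2 ≡ 4 — none is 1, so 2 is a primitive root.
The smallest primitive root modulo 107 is 2.

2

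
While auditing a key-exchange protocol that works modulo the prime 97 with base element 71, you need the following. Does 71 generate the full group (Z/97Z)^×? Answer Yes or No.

Yes

φ(97) = 97 − 1 = 96 = 2^5 · 3.
An element g generates (Z/97Z)^× iff g^(96/q) ≢ 1 (mod 97) for each prime q ∈ {2, 3}.
71^48 ≡ 96 (mod 97)  [q = 2: ≢ 1 ✓]
71^32 ≡ 61 (mod 97)  [q = 3: ≢ 1 ✓]
Every test exponent gives a nontrivial residue, hence 71 generates the full group.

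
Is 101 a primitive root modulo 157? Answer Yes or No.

φ(157) = 157 − 1 = 156 = 2^2 · 3 · 13.
An element g generates (Z/157Z)^× iff g^(156/q) ≢ 1 (mod 157) for each prime q ∈ {2, 3, 13}.
101^78 ≡ 1 (mod 157)  [q = 2: ≡ 1 ✗]
101^52 ≡ 1 (mod 157)  [q = 3: ≡ 1 ✗]
101^12 ≡ 14 (mod 157)  [q = 13: ≢ 1 ✓]
101^78 ≡ 1 shows ord(101) | 78, strictly less than φ(157); not a primitive root.

No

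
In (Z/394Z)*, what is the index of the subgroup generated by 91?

1

By Lagrange's theorem, ord_394(91) divides φ(394) = φ(2)·φ(197) = 1·196 = 196 = 2^2 · 7^2.
Divisors of 196: 1, 2, 4, 7, 14, 28, 49, 98, 196.
Check 91^d mod 394 for each divisor in increasing order:
91^1 ≡ 91 (mod 394)
91^2 ≡ 7 (mod 394)
91^4 ≡ 49 (mod 394)
91^7 ≡ 87 (mod 394)
91^14 ≡ 83 (mod 394)
91^28 ≡ 191 (mod 394)
91^49 ≡ 211 (mod 394)
91^98 ≡ 393 (mod 394)
91^196 ≡ 1 (mod 394) ✓
The order of 91 is 196, so the subgroup it generates has 196 elements.
[(Z/394Z)^× : ⟨91⟩] = 196/196 = 1.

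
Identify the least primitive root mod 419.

φ(419) = 419 − 1 = 418 = 2 · 11 · 19.
g is a primitive root iff g^(418/q) ≢ 1 (mod 419) for each prime q ∈ {2, 11, 19}.
g = 2: 2^209 ≡ 418; 2^38 ≡ 334; 2^22 ≡ 114 — none is 1, so 2 is a primitive root.
Hence the least primitive root of 419 is 2.

2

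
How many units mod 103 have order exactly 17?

16

φ(103) = 103 − 1 = 102 = 2 · 3 · 17.
Since (Z/103Z)^× is cyclic of order 102, the number of elements of order d is φ(d) when d | 102 and 0 otherwise.
17 | 102, and φ(17) = 17 − 1 = 16.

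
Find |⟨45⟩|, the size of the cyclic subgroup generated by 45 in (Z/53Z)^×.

ord(45) | φ(53) = 53 − 1 = 52 = 2^2 · 13.
Divisors of 52: 1, 2, 4, 13, 26, 52.
Test each divisor d:
45^1 ≡ 45 (mod 53)
45^2 ≡ 11 (mod 53)
45^4 ≡ 15 (mod 53)
45^13 ≡ 30 (mod 53)
45^26 ≡ 52 (mod 53)
45^52 ≡ 1 (mod 53) ✓
The smallest such exponent is 52, so the order of 45 is 52.

52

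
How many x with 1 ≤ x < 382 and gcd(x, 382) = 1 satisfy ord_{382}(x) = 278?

0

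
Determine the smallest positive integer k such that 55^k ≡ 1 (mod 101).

100

The order of 55 must divide φ(101) = 101 − 1 = 100 = 2^2 · 5^2.
Divisors of 100: 1, 2, 4, 5, 10, 20, 25, 50, 100.
Compute 55^d (mod 101) for the divisors d until we hit 1:
55^1 ≡ 55 (mod 101)
55^2 ≡ 96 (mod 101)
55^4 ≡ 25 (mod 101)
55^5 ≡ 62 (mod 101)
55^10 ≡ 6 (mod 101)
55^20 ≡ 36 (mod 101)
55^25 ≡ 10 (mod 101)
55^50 ≡ 100 (mod 101)
55^100 ≡ 1 (mod 101) ✓
The smallest such exponent is 100, so the order of 55 is 100.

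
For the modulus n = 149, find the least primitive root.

2

φ(149) = 149 − 1 = 148 = 2^2 · 37.
g is a primitive root iff g^(148/q) ≢ 1 (mod 149) for each prime q ∈ {2, 37}.
g = 2: 2^74 ≡ 148; 2^4 ≡ 16 — none is 1, so 2 is a primitive root.
The smallest primitive root modulo 149 is 2.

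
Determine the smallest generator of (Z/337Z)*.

10

φ(337) = 337 − 1 = 336 = 2^4 · 3 · 7.
g is a primitive root iff g^(336/q) ≢ 1 (mod 337) for each prime q ∈ {2, 3, 7}.
g = 2: 2^168 ≡ 1 — hits 1, so not a primitive root.
g = 3: 3^168 ≡ 1 — hits 1, so not a primitive root.
g = 4: 4^168 ≡ 1 — hits 1, so not a primitive root.
g = 5: 5^168 ≡ 336; 5^112 ≡ 1 — hits 1, so not a primitive root.
g = 6: 6^168 ≡ 1 — hits 1, so not a primitive root.
g = 7: 7^168 ≡ 1 — hits 1, so not a primitive root.
g = 8: 8^168 ≡ 1 — hits 1, so not a primitive root.
g = 9: 9^168 ≡ 1 — hits 1, so not a primitive root.
g = 10: 10^168 ≡ 336; 10^112 ≡ 128; 10^48 ≡ 175 — none is 1, so 10 is a primitive root.
The smallest primitive root modulo 337 is 10.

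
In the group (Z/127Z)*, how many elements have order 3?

2

φ(127) = 127 − 1 = 126 = 2 · 3^2 · 7.
In a cyclic group of order 126, there are φ(d) elements of order d for each divisor d of 126, and zero for non-divisors.
3 | 126, and φ(3) = 3 − 1 = 2.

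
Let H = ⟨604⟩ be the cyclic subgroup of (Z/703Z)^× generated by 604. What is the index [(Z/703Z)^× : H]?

By Lagrange's theorem, ord_703(604) divides φ(703) = φ(19·37) = (19−1)·(37−1) = 18·36 = 648 = 2^3 · 3^4.
Divisors of 648: 1, 2, 3, 4, 6, 8, 9, 12, 18, 24, 27, 36, 54, 72, 81, 108, 162, 216, 324, 648.
Evaluate successive powers at the divisors of 648:
604^1 ≡ 604 (mod 703)
604^2 ≡ 662 (mod 703)
604^3 ≡ 544 (mod 703)
604^4 ≡ 275 (mod 703)
604^6 ≡ 676 (mod 703)
604^8 ≡ 404 (mod 703)
604^9 ≡ 75 (mod 703)
604^12 ≡ 26 (mod 703)
604^18 ≡ 1 (mod 703) ✓
So ord_703(604) = 18, hence |⟨604⟩| = 18.
The index is φ(703) / ord(604) = 648 / 18 = 36.

36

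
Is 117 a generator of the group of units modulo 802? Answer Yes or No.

φ(802) = φ(2)·φ(401) = 1·400 = 400 = 2^4 · 5^2.
117 is a primitive root mod 802 iff 117^(φ(802)/q) ≢ 1 for every prime q | φ(802), i.e. q ∈ {2, 5}.
117^200 ≡ 801 (mod 802)  [q = 2: ≢ 1 ✓]
117^80 ≡ 473 (mod 802)  [q = 5: ≢ 1 ✓]
Every test exponent gives a nontrivial residue, hence 117 generates the full group.

Yes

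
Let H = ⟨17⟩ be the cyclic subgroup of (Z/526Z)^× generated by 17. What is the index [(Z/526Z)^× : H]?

2

By Lagrange's theorem, ord_526(17) divides φ(526) = φ(2)·φ(263) = 1·262 = 262 = 2 · 131.
Divisors of 262: 1, 2, 131, 262.
Test each divisor d:
17^1 ≡ 17
17^2 ≡ 289
17^131 ≡ 1
So ord_526(17) = 131, hence |⟨17⟩| = 131.
Index = |(Z/526Z)^×| / |⟨17⟩| = 262 / 131 = 2.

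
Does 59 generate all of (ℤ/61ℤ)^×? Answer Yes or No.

Yes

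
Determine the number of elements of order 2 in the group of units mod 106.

1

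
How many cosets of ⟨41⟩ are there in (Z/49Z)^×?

By Lagrange's theorem, ord_49(41) divides φ(49) = φ(7^2) = 7·(7−1) = 42 = 2 · 3 · 7.
Divisors of 42: 1, 2, 3, 6, 7, 14, 21, 42.
Test each divisor d:
41^1 ≡ 41
41^2 ≡ 15
41^3 ≡ 27
41^6 ≡ 43
41^7 ≡ 48
41^14 ≡ 1
So ord_49(41) = 14, hence |⟨41⟩| = 14.
Index = |(Z/49Z)^×| / |⟨41⟩| = 42 / 14 = 3.

3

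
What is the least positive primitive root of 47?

φ(47) = 47 − 1 = 46 = 2 · 23.
Test candidates g = 2, 3, … against the prime factors q ∈ {2, 23} of φ(47): g is a generator iff g^(46/q) ≢ 1 for every such q.
g = 2: 2^23 ≡ 1 — hits 1, so not a primitive root.
g = 3: 3^23 ≡ 1 — hits 1, so not a primitive root.
g = 4: 4^23 ≡ 1 — hits 1, so not a primitive root.
g = 5: 5^23 ≡ 46; 5^2 ≡ 25 — none is 1, so 5 is a primitive root.
The smallest primitive root modulo 47 is 5.

5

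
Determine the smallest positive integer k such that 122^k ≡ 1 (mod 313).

312

By Lagrange's theorem, ord_313(122) divides φ(313) = 313 − 1 = 312 = 2^3 · 3 · 13.
Divisors of 312: 1, 2, 3, 4, 6, 8, 12, 13, 24, 26, 39, 52, 78, 104, 156, 312.
Check 122^d mod 313 for each divisor in increasing order:
122^1 ≡ 122
122^2 ≡ 173
122^3 ≡ 135
122^4 ≡ 194
122^6 ≡ 71
122^8 ≡ 76
122^12 ≡ 33
122^13 ≡ 270
122^24 ≡ 150
122^26 ≡ 284
122^39 ≡ 308
122^52 ≡ 215
122^78 ≡ 25
122^104 ≡ 214
122^156 ≡ 312
122^312 ≡ 1
The smallest such exponent is 312, so the order of 122 is 312.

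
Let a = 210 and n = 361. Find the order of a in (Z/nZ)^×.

19

The order of 210 must divide φ(361) = φ(19^2) = 19·(19−1) = 342 = 2 · 3^2 · 19.
Divisors of 342: 1, 2, 3, 6, 9, 18, 19, 38, 57, 114, 171, 342.
Test each divisor d:
210^1 ≡ 210
210^2 ≡ 58
210^3 ≡ 267
210^6 ≡ 172
210^9 ≡ 77
210^18 ≡ 153
210^19 ≡ 1
So ord_361(210) = 19.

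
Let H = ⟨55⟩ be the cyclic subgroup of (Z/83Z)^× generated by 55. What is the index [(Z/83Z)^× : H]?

1

ord(55) | φ(83) = 83 − 1 = 82 = 2 · 41.
Divisors of 82: 1, 2, 41, 82.
Test each divisor d:
55^1 ≡ 55
55^2 ≡ 37
55^41 ≡ 82
55^82 ≡ 1
The order of 55 is 82, so the subgroup it generates has 82 elements.
The index is φ(83) / ord(55) = 82 / 82 = 1.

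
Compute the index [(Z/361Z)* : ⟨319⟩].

ord(319) | φ(361) = φ(19^2) = 19·(19−1) = 342 = 2 · 3^2 · 19.
Divisors of 342: 1, 2, 3, 6, 9, 18, 19, 38, 57, 114, 171, 342.
Compute 319^d (mod 361) for the divisors d until we hit 1:
319^1 ≡ 319 (mod 361)
319^2 ≡ 320 (mod 361)
319^3 ≡ 278 (mod 361)
319^6 ≡ 30 (mod 361)
319^9 ≡ 37 (mod 361)
319^18 ≡ 286 (mod 361)
319^19 ≡ 262 (mod 361)
319^38 ≡ 54 (mod 361)
319^57 ≡ 69 (mod 361)
319^114 ≡ 68 (mod 361)
319^171 ≡ 360 (mod 361)
319^342 ≡ 1 (mod 361) ✓
The order of 319 is 342, so the subgroup it generates has 342 elements.
Index = |(Z/361Z)^×| / |⟨319⟩| = 342 / 342 = 1.

1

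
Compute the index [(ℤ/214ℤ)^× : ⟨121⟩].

The order of 121 must divide φ(214) = φ(2)·φ(107) = 1·106 = 106 = 2 · 53.
Divisors of 106: 1, 2, 53, 106.
Test each divisor d:
121^1 ≡ 121 (mod 214)
121^2 ≡ 89 (mod 214)
121^53 ≡ 1 (mod 214) ✓
So ord_214(121) = 53, hence |⟨121⟩| = 53.
[(Z/214Z)^× : ⟨121⟩] = 106/53 = 2.

2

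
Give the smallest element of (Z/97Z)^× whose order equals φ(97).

5

φ(97) = 97 − 1 = 96 = 2^5 · 3.
g is a primitive root iff g^(96/q) ≢ 1 (mod 97) for each prime q ∈ {2, 3}.
g = 2: 2^48 ≡ 1 — hits 1, so not a primitive root.
g = 3: 3^48 ≡ 1 — hits 1, so not a primitive root.
g = 4: 4^48 ≡ 1 — hits 1, so not a primitive root.
g = 5: 5^48 ≡ 96; 5^32 ≡ 35 — none is 1, so 5 is a primitive root.
The smallest primitive root modulo 97 is 5.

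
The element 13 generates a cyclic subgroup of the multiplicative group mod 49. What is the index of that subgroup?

3

ord(13) | φ(49) = φ(7^2) = 7·(7−1) = 42 = 2 · 3 · 7.
Divisors of 42: 1, 2, 3, 6, 7, 14, 21, 42.
Compute 13^d (mod 49) for the divisors d until we hit 1:
13^1 ≡ 13 (mod 49)
13^2 ≡ 22 (mod 49)
13^3 ≡ 41 (mod 49)
13^6 ≡ 15 (mod 49)
13^7 ≡ 48 (mod 49)
13^14 ≡ 1 (mod 49) ✓
So ord_49(13) = 14, hence |⟨13⟩| = 14.
The index is φ(49) / ord(13) = 42 / 14 = 3.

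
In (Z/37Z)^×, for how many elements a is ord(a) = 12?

φ(37) = 37 − 1 = 36 = 2^2 · 3^2.
(Z/37Z)^× is cyclic (|G| = 36); a cyclic group of order m has exactly φ(d) elements of each order d | m, and none otherwise.
12 = 2^2 · 3 divides 36, and φ(12) = 4.

4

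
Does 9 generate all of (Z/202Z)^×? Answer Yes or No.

φ(202) = φ(2)·φ(101) = 1·100 = 100 = 2^2 · 5^2.
It suffices to check that the order of 9 is not a proper divisor of 100: compute 9^(100/q) for q ∈ {2, 5}.
9^50 ≡ 1 (mod 202)  [q = 2: ≡ 1 ✗]
9^20 ≡ 87 (mod 202)  [q = 5: ≢ 1 ✓]
Since 9^50 ≡ 1, the order of 9 divides 50 < 100, so 9 is not a primitive root.

No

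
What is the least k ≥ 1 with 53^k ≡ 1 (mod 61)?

20

ord(53) | φ(61) = 61 − 1 = 60 = 2^2 · 3 · 5.
Divisors of 60: 1, 2, 3, 4, 5, 6, 10, 12, 15, 20, 30, 60.
Test each divisor d:
53^1 ≡ 53 (mod 61)
53^2 ≡ 3 (mod 61)
53^3 ≡ 37 (mod 61)
53^4 ≡ 9 (mod 61)
53^5 ≡ 50 (mod 61)
53^6 ≡ 27 (mod 61)
53^10 ≡ 60 (mod 61)
53^12 ≡ 58 (mod 61)
53^15 ≡ 11 (mod 61)
53^20 ≡ 1 (mod 61) ✓
The smallest such exponent is 20, so the order of 53 is 20.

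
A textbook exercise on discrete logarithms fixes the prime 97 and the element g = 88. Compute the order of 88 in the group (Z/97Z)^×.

Since 88 ∈ (Z/97Z)^×, its order divides φ(97) = 97 − 1 = 96 = 2^5 · 3.
Divisors of 96: 1, 2, 3, 4, 6, 8, 12, 16, 24, 32, 48, 96.
Test each divisor d:
88^1 ≡ 88
88^2 ≡ 81
88^3 ≡ 47
88^4 ≡ 62
88^6 ≡ 75
88^8 ≡ 61
88^12 ≡ 96
88^16 ≡ 35
88^24 ≡ 1
The smallest such exponent is 24, so the order of 88 is 24.

24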